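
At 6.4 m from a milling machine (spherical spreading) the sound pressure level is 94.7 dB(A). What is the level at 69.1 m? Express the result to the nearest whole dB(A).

Point-source attenuation: ΔL = 20·log₁₀(r₂/r₁) = 20·log₁₀(69.1/6.4) = 20.666 dB.
L₂ = 94.7 − 20·log₁₀(69.1/6.4) = 94.7 − 20.666 = 74.03 dB(A).

74 dB(A)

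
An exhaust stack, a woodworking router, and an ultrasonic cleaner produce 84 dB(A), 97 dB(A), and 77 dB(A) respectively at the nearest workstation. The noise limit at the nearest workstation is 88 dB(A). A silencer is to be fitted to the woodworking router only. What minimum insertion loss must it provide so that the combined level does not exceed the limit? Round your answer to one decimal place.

The untreated sources together contribute 10^(84/10) + 10^(77/10) = 3.013e+08, i.e. 84.79 dB(A).
To meet 88 dB(A) overall, the treated woodworking router may contribute at most 10^(88/10) − 3.013e+08 = 3.296e+08, i.e. 85.18 dB(A).
So the woodworking router must be reduced from 97 to 85.18 dB(A): IL = 11.82 dB.

11.8 dB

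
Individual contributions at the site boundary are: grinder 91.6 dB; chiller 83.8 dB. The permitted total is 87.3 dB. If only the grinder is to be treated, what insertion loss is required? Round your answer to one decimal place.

Fixed contribution from the other source: Σ 10^(L/10) = 10^(83.8/10) = 2.399e+08 (83.80 dB).
The limit corresponds to 10^(87.3/10) = 5.370e+08; subtracting the fixed part leaves 2.971e+08 for the grinder, i.e. 84.73 dB.
Required insertion loss = 91.6 − 84.73 = 6.87 dB.

6.9 dB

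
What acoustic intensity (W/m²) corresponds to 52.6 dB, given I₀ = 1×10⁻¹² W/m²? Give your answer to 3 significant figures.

I/I₀ = 10^(52.6/10) = 1.82e+05, so I = 1.82e+05 × 10⁻¹² W/m².

1.82e-07 W/m²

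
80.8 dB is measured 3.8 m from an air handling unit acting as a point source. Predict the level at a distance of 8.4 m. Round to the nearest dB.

For a point source, L₂ = L₁ − 20·log₁₀(r₂/r₁).
L₂ = 80.8 − 20·log₁₀(8.4/3.8) = 80.8 − 6.890 = 73.91 dB.

74 dB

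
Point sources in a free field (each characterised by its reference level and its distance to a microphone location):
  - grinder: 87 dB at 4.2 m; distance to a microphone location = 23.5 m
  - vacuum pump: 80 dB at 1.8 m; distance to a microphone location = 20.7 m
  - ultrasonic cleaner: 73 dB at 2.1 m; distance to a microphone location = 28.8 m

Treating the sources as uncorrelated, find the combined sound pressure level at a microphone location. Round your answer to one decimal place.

First find each source's level at the receiver (point-source: −20·log₁₀(r/r_ref)), then combine on an intensity basis.
grinder: 87 − 20·log₁₀(23.5/4.2) = 87 − 14.96 = 72.04 dB.
vacuum pump: 80 − 20·log₁₀(20.7/1.8) = 80 − 21.21 = 58.79 dB.
ultrasonic cleaner: 73 − 20·log₁₀(28.8/2.1) = 73 − 22.74 = 50.26 dB.
Σ 10^(L/10) = 1.687e+07 → L_total = 10·log₁₀(1.687e+07) = 72.27 dB.

72.3 dB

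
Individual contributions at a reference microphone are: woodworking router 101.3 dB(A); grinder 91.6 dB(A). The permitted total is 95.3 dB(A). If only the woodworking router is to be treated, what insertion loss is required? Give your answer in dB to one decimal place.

The untreated sources together contribute 10^(91.6/10) = 1.445e+09, i.e. 91.60 dB(A).
To meet 95.3 dB(A) overall, the treated woodworking router may contribute at most 10^(95.3/10) − 1.445e+09 = 1.943e+09, i.e. 92.88 dB(A).
Required insertion loss = 101.3 − 92.88 = 8.42 dB.

8.4 dB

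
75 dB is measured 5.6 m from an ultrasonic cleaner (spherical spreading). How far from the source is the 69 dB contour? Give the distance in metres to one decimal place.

11.2 m

The 6.0 dB drop corresponds to a distance ratio of 10^(6.0/20) for a point source.
r₂ = 5.6·10^((75−69)/20) = 5.6·10^(6.0/20) = 11.17 m.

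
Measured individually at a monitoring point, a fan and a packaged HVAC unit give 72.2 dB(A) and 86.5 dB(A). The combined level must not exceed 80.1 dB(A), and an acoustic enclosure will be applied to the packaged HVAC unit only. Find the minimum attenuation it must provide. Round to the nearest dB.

7 dB

Everything except the packaged HVAC unit sums to 10^(72.2/10) = 1.660e+07 in linear terms, 72.20 dB(A).
To meet 80.1 dB(A) overall, the treated packaged HVAC unit may contribute at most 10^(80.1/10) − 1.660e+07 = 8.573e+07, i.e. 79.33 dB(A).
Required insertion loss = 86.5 − 79.33 = 7.17 dB.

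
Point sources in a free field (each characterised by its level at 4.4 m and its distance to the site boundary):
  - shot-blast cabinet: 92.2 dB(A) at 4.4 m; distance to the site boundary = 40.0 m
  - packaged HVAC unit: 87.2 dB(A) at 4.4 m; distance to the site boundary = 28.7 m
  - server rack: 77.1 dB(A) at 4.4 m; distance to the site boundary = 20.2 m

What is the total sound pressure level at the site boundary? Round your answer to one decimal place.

75.4 dB(A)

First find each source's level at the receiver (point-source: −20·log₁₀(r/r_ref)), then combine on an intensity basis.
shot-blast cabinet: 92.2 − 20·log₁₀(40.0/4.4) = 92.2 − 19.17 = 73.03 dB(A).
packaged HVAC unit: 87.2 − 20·log₁₀(28.7/4.4) = 87.2 − 16.29 = 70.91 dB(A).
server rack: 77.1 − 20·log₁₀(20.2/4.4) = 77.1 − 13.24 = 63.86 dB(A).
Σ 10^(L/10) = 3.485e+07 → L_total = 10·log₁₀(3.485e+07) = 75.42 dB(A).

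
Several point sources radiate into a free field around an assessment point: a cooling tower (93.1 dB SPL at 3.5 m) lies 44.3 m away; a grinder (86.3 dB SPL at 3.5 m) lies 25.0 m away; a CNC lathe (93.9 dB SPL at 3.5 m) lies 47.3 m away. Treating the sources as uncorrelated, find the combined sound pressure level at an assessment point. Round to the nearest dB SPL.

First find each source's level at the receiver (point-source: −20·log₁₀(r/r_ref)), then combine on an intensity basis.
cooling tower: 93.1 − 20·log₁₀(44.3/3.5) = 93.1 − 22.05 = 71.05 dB SPL.
grinder: 86.3 − 20·log₁₀(25.0/3.5) = 86.3 − 17.08 = 69.22 dB SPL.
CNC lathe: 93.9 − 20·log₁₀(47.3/3.5) = 93.9 − 22.62 = 71.28 dB SPL.
Σ 10^(L/10) = 3.455e+07 → L_total = 10·log₁₀(3.455e+07) = 75.38 dB SPL.

75 dB SPL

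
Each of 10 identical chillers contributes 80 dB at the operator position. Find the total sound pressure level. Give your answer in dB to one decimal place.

N identical incoherent sources raise the level by 10·log₁₀ N.
L_total = 80 + 10·log₁₀(10) = 80 + 10.000 = 90.00 dB.

90.0 dB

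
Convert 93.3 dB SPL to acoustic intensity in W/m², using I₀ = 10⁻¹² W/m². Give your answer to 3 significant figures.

0.00214 W/m²

L = 10·log₁₀(I/I₀) ⇒ I = I₀·10^(L/10) = 10⁻¹² × 10^9.33.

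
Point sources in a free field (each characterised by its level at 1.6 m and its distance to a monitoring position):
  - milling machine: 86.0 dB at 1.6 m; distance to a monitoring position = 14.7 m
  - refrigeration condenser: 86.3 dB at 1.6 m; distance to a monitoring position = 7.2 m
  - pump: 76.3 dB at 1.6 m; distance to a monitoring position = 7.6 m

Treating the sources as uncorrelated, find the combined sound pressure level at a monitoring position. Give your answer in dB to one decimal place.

Apply inverse-square spreading to bring every level to the receiver, then sum 10^(L/10).
milling machine: 86.0 − 20·log₁₀(14.7/1.6) = 86.0 − 19.26 = 66.74 dB.
refrigeration condenser: 86.3 − 20·log₁₀(7.2/1.6) = 86.3 − 13.06 = 73.24 dB.
pump: 76.3 − 20·log₁₀(7.6/1.6) = 76.3 − 13.53 = 62.77 dB.
Σ 10^(L/10) = 2.767e+07 → L_total = 10·log₁₀(2.767e+07) = 74.42 dB.

74.4 dB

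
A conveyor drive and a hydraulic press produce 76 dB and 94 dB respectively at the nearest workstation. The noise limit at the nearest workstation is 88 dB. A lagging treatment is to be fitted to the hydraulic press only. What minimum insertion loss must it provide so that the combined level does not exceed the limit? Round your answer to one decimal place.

Fixed contribution from the other source: Σ 10^(L/10) = 10^(76/10) = 3.981e+07 (76.00 dB).
The limit corresponds to 10^(88/10) = 6.310e+08; subtracting the fixed part leaves 5.911e+08 for the hydraulic press, i.e. 87.72 dB.
So the hydraulic press must be reduced from 94 to 87.72 dB: IL = 6.28 dB.

6.3 dB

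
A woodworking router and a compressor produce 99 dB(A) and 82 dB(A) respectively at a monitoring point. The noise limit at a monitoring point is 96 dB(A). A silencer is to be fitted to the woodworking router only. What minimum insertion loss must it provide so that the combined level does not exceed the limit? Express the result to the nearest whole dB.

3 dB

The untreated sources together contribute 10^(82/10) = 1.585e+08, i.e. 82.00 dB(A).
To meet 96 dB(A) overall, the treated woodworking router may contribute at most 10^(96/10) − 1.585e+08 = 3.823e+09, i.e. 95.82 dB(A).
So the woodworking router must be reduced from 99 to 95.82 dB(A): IL = 3.18 dB.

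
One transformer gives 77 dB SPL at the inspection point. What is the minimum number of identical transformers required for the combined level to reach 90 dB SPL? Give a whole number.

N identical sources give L₁ + 10·log₁₀ N, so require 10·log₁₀ N ≥ 90 − 77 = 13.0 dB.
N ≥ 10^(13.0/10) = 19.953, so N = 20.

20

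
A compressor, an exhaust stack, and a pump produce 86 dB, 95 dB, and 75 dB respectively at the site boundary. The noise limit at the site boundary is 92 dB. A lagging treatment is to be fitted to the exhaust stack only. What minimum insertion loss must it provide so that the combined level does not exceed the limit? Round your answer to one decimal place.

4.4 dB

The untreated sources together contribute 10^(86/10) + 10^(75/10) = 4.297e+08, i.e. 86.33 dB.
To meet 92 dB overall, the treated exhaust stack may contribute at most 10^(92/10) − 4.297e+08 = 1.155e+09, i.e. 90.63 dB.
So the exhaust stack must be reduced from 95 to 90.63 dB: IL = 4.37 dB.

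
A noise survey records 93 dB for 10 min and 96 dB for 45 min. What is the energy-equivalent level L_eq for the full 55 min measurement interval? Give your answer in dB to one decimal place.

95.6 dB

L_eq = 10·log₁₀[(1/T)·Σ tᵢ·10^(Lᵢ/10)] with T = 55 min.
Σ tᵢ·10^(Lᵢ/10) = 10·10^(93/10) + 45·10^(96/10) = 1.991e+11.
L_eq = 10·log₁₀(1.991e+11/55) = 95.59 dB.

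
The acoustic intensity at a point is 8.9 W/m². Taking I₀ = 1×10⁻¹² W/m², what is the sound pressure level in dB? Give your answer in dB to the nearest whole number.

129 dB

Dividing by I₀ shifts the exponent by 12: I/I₀ = 8.9×10^12.
L = 10·(0.9494 + 12) = 129.49 dB.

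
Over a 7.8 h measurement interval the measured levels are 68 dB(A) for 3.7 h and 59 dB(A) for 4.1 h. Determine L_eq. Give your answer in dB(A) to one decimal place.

65.3 dB(A)

Weight each interval's intensity by its duration and average over T = 7.8 h:
Σ tᵢ·10^(Lᵢ/10) = 3.7·10^(68/10) + 4.1·10^(59/10) = 2.660e+07.
L_eq = 10·log₁₀(2.660e+07/7.8) = 65.33 dB(A).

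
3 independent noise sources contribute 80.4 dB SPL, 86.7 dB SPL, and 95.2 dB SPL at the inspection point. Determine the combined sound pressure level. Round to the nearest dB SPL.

Incoherent sources combine by intensity addition: L_total = 10·log₁₀(Σ 10^(L_i/10)).
Σ 10^(L/10) = 10^(80.4/10) + 10^(86.7/10) + 10^(95.2/10) = 3.889e+09.
L_total = 10·log₁₀(3.889e+09) = 95.90 dB SPL.

96 dB SPL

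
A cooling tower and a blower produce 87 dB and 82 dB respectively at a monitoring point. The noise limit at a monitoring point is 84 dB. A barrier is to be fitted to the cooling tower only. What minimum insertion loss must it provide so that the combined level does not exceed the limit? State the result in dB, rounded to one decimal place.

Fixed contribution from the other source: Σ 10^(L/10) = 10^(82/10) = 1.585e+08 (82.00 dB).
To meet 84 dB overall, the treated cooling tower may contribute at most 10^(84/10) − 1.585e+08 = 9.270e+07, i.e. 79.67 dB.
Required insertion loss = 87 − 79.67 = 7.33 dB.

7.3 dB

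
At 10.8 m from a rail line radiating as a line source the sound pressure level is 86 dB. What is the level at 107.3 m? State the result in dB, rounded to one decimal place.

76.0 dB

For a line source, L₂ = L₁ − 10·log₁₀(r₂/r₁).
L₂ = 86 − 10·log₁₀(107.3/10.8) = 86 − 9.972 = 76.03 dB.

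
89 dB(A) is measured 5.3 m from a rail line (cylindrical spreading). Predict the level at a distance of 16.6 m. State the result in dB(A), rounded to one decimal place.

For a line source, L₂ = L₁ − 10·log₁₀(r₂/r₁).
L₂ = 89 − 10·log₁₀(16.6/5.3) = 89 − 4.958 = 84.04 dB(A).

84.0 dB(A)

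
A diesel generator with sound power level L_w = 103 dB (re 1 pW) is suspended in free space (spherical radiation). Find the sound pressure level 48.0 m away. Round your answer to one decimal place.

58.4 dB

Free-field spherical radiation: L_p = L_w − 10·log₁₀(4π·r²), r = 48.0 m.
4π·r² = 2.895e+04 m², 10·log₁₀ of that is 44.617 dB.
L_p = 103 − 44.617 = 58.38 dB.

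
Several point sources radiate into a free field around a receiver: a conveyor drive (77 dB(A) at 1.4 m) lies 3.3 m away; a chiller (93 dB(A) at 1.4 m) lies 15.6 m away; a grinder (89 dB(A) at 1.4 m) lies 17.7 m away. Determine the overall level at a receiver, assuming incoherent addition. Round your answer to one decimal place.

74.8 dB(A)

Propagate each source to the receiver with L = L_ref − 20·log₁₀(r/r_ref), then add intensities.
conveyor drive: 77 − 20·log₁₀(3.3/1.4) = 77 − 7.45 = 69.55 dB(A).
chiller: 93 − 20·log₁₀(15.6/1.4) = 93 − 20.94 = 72.06 dB(A).
grinder: 89 − 20·log₁₀(17.7/1.4) = 89 − 22.04 = 66.96 dB(A).
Σ 10^(L/10) = 3.006e+07 → L_total = 10·log₁₀(3.006e+07) = 74.78 dB(A).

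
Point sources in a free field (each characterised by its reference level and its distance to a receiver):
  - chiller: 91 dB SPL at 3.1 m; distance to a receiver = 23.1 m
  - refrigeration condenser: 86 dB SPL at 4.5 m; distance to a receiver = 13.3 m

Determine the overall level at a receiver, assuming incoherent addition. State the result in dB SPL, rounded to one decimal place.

First find each source's level at the receiver (point-source: −20·log₁₀(r/r_ref)), then combine on an intensity basis.
chiller: 91 − 20·log₁₀(23.1/3.1) = 91 − 17.45 = 73.55 dB SPL.
refrigeration condenser: 86 − 20·log₁₀(13.3/4.5) = 86 − 9.41 = 76.59 dB SPL.
Σ 10^(L/10) = 6.825e+07 → L_total = 10·log₁₀(6.825e+07) = 78.34 dB SPL.

78.3 dB SPL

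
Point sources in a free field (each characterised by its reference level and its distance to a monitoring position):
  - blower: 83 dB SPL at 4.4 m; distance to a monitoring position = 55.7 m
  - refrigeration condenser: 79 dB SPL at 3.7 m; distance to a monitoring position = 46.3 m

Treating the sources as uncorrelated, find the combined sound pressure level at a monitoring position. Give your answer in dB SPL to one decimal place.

62.4 dB SPL

Propagate each source to the receiver with L = L_ref − 20·log₁₀(r/r_ref), then add intensities.
blower: 83 − 20·log₁₀(55.7/4.4) = 83 − 22.05 = 60.95 dB SPL.
refrigeration condenser: 79 − 20·log₁₀(46.3/3.7) = 79 − 21.95 = 57.05 dB SPL.
Σ 10^(L/10) = 1.752e+06 → L_total = 10·log₁₀(1.752e+06) = 62.44 dB SPL.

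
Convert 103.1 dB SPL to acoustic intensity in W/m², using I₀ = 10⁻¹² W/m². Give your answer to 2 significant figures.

0.020 W/m²

I = I₀·10^(L/10) = 10⁻¹² × 10^(103.1/10) = 10^(-1.690).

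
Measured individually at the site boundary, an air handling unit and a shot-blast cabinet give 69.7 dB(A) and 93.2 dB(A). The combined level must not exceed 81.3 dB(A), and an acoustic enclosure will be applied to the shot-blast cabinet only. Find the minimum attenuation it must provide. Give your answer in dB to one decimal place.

The untreated sources together contribute 10^(69.7/10) = 9.333e+06, i.e. 69.70 dB(A).
The limit corresponds to 10^(81.3/10) = 1.349e+08; subtracting the fixed part leaves 1.256e+08 for the shot-blast cabinet, i.e. 80.99 dB(A).
Required insertion loss = 93.2 − 80.99 = 12.21 dB.

12.2 dB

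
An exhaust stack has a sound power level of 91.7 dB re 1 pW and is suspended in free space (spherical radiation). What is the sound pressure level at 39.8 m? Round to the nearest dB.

49 dB

L_p = L_w − 10·log₁₀(4π·r²) with r = 39.8 m.
4π·r² = 1.991e+04 m², 10·log₁₀ of that is 42.990 dB.
L_p = 91.7 − 42.990 = 48.71 dB.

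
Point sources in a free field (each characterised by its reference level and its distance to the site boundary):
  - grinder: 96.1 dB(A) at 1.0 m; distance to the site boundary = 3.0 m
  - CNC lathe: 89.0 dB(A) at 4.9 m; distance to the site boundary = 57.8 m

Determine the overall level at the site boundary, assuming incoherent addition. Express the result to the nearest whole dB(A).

Propagate each source to the receiver with L = L_ref − 20·log₁₀(r/r_ref), then add intensities.
grinder: 96.1 − 20·log₁₀(3.0/1.0) = 96.1 − 9.54 = 86.56 dB(A).
CNC lathe: 89.0 − 20·log₁₀(57.8/4.9) = 89.0 − 21.43 = 67.57 dB(A).
Σ 10^(L/10) = 4.584e+08 → L_total = 10·log₁₀(4.584e+08) = 86.61 dB(A).

87 dB(A)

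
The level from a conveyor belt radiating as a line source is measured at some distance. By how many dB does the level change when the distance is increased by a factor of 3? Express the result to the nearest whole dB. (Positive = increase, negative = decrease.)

-5 dB

A line source loses 3 dB per doubling of distance; generally ΔL = −10·log₁₀(r₂/r₁).
ΔL = −10·log₁₀(3) = -4.77 dB.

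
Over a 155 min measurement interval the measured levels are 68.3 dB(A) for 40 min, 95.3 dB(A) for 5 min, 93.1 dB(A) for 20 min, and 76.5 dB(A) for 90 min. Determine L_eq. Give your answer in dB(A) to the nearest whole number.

86 dB(A)

Weight each interval's intensity by its duration and average over T = 155 min:
Σ tᵢ·10^(Lᵢ/10) = 40·10^(68.3/10) + 5·10^(95.3/10) + 20·10^(93.1/10) + 90·10^(76.5/10) = 6.207e+10.
L_eq = 10·log₁₀(6.207e+10/155) = 86.03 dB(A).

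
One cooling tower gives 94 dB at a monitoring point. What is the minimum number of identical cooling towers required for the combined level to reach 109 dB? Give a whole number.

32

Need L₁ + 10·log₁₀ N ≥ 109, i.e. log₁₀ N ≥ 1.50.
N ≥ 10^(15.0/10) = 31.623, so N = 32.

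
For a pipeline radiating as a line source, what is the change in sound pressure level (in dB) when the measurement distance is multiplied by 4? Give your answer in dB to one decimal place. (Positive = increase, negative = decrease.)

-6.0 dB

A line source loses 3 dB per doubling of distance; generally ΔL = −10·log₁₀(r₂/r₁).
ΔL = −10·log₁₀(4) = -6.02 dB.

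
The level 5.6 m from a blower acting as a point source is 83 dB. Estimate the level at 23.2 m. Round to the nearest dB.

Point-source attenuation: ΔL = 20·log₁₀(r₂/r₁) = 20·log₁₀(23.2/5.6) = 12.346 dB.
L₂ = 83 − 20·log₁₀(23.2/5.6) = 83 − 12.346 = 70.65 dB.

71 dB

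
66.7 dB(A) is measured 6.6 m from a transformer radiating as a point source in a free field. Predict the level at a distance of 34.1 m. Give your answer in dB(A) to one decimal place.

For a point source, L₂ = L₁ − 20·log₁₀(r₂/r₁).
L₂ = 66.7 − 20·log₁₀(34.1/6.6) = 66.7 − 14.264 = 52.44 dB(A).

52.4 dB(A)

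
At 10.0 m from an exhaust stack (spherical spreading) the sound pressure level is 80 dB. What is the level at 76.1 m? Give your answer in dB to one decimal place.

Spherical spreading from a point source gives a 20·log₁₀(r₂/r₁) drop.
L₂ = 80 − 20·log₁₀(76.1/10.0) = 80 − 17.628 = 62.37 dB.

62.4 dB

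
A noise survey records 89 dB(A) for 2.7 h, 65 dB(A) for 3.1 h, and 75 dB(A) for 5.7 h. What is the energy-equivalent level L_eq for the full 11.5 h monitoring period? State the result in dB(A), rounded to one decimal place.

The energy average is taken in the linear domain: L_eq = 10·log₁₀[(Σ tᵢ·10^(Lᵢ/10))/T], T = 11.5 h.
Σ tᵢ·10^(Lᵢ/10) = 2.7·10^(89/10) + 3.1·10^(65/10) + 5.7·10^(75/10) = 2.335e+09.
L_eq = 10·log₁₀(2.335e+09/11.5) = 83.08 dB(A).

83.1 dB(A)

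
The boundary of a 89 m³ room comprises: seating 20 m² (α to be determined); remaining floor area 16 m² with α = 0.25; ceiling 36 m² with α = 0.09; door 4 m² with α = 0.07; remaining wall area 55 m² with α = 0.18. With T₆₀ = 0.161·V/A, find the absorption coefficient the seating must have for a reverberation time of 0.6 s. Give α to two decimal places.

0.32

From T₆₀ = 0.161·V/A, the target T₆₀ = 0.6 s needs A = 0.161·89/0.6 = 23.88 m².
Absorption from the other surfaces = 16·0.25 + 36·0.09 + 4·0.07 + 55·0.18 = 17.42 m², so the seating must supply 6.46 m² over 20 m².
α = 6.46/20 = 0.323.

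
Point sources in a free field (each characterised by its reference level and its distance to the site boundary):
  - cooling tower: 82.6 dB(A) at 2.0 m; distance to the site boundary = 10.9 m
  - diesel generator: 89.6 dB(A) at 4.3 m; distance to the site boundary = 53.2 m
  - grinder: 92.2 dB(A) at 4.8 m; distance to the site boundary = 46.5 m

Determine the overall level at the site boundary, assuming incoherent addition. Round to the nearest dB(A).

75 dB(A)

First find each source's level at the receiver (point-source: −20·log₁₀(r/r_ref)), then combine on an intensity basis.
cooling tower: 82.6 − 20·log₁₀(10.9/2.0) = 82.6 − 14.73 = 67.87 dB(A).
diesel generator: 89.6 − 20·log₁₀(53.2/4.3) = 89.6 − 21.85 = 67.75 dB(A).
grinder: 92.2 − 20·log₁₀(46.5/4.8) = 92.2 − 19.72 = 72.48 dB(A).
Σ 10^(L/10) = 2.977e+07 → L_total = 10·log₁₀(2.977e+07) = 74.74 dB(A).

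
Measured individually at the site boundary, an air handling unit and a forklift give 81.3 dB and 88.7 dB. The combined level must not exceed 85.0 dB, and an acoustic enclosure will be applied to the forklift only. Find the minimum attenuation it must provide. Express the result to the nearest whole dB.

Fixed contribution from the other source: Σ 10^(L/10) = 10^(81.3/10) = 1.349e+08 (81.30 dB).
The limit corresponds to 10^(85.0/10) = 3.162e+08; subtracting the fixed part leaves 1.813e+08 for the forklift, i.e. 82.58 dB.
Required insertion loss = 88.7 − 82.58 = 6.12 dB.

6 dB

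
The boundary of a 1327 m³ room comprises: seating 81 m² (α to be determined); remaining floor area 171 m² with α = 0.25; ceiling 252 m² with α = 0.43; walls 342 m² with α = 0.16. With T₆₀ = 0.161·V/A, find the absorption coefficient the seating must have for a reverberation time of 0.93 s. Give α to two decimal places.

0.30

Required total absorption A = 0.161·1327/0.93 = 229.73 m².
Absorption from the other surfaces = 171·0.25 + 252·0.43 + 342·0.16 = 205.83 m², so the seating must supply 23.90 m² over 81 m².
α = 23.90/81 = 0.295.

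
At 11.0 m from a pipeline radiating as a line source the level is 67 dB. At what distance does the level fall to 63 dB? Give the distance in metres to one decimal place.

Line-source spreading drops the level by 10·log₁₀(r₂/r₁); inverting, r₂/r₁ = 10^(ΔL/10).
r₂ = 11.0·10^((67−63)/10) = 11.0·10^(4.0/10) = 27.63 m.

27.6 m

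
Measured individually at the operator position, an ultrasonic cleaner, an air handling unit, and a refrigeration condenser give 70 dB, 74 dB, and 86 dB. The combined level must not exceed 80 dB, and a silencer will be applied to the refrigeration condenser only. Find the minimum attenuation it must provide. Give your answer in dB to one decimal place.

7.9 dB

The untreated sources together contribute 10^(70/10) + 10^(74/10) = 3.512e+07, i.e. 75.46 dB.
The limit corresponds to 10^(80/10) = 1.000e+08; subtracting the fixed part leaves 6.488e+07 for the refrigeration condenser, i.e. 78.12 dB.
So the refrigeration condenser must be reduced from 86 to 78.12 dB: IL = 7.88 dB.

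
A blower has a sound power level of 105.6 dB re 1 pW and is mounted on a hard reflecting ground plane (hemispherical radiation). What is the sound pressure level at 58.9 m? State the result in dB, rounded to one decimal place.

62.2 dB

L_p = L_w − 10·log₁₀(2π·r²) with r = 58.9 m.
2π·r² = 2.18e+04 m², 10·log₁₀ of that is 43.384 dB.
L_p = 105.6 − 43.384 = 62.22 dB.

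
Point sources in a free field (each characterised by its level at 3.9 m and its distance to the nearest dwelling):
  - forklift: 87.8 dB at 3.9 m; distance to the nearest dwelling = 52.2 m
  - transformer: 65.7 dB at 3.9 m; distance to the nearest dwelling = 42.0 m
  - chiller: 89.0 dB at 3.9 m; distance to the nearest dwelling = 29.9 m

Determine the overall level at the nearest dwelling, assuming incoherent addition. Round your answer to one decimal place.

72.3 dB

Propagate each source to the receiver with L = L_ref − 20·log₁₀(r/r_ref), then add intensities.
forklift: 87.8 − 20·log₁₀(52.2/3.9) = 87.8 − 22.53 = 65.27 dB.
transformer: 65.7 − 20·log₁₀(42.0/3.9) = 65.7 − 20.64 = 45.06 dB.
chiller: 89.0 − 20·log₁₀(29.9/3.9) = 89.0 − 17.69 = 71.31 dB.
Σ 10^(L/10) = 1.691e+07 → L_total = 10·log₁₀(1.691e+07) = 72.28 dB.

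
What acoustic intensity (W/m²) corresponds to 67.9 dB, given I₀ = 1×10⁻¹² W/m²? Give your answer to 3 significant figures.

6.17e-06 W/m²

L = 10·log₁₀(I/I₀) ⇒ I = I₀·10^(L/10) = 10⁻¹² × 10^6.79.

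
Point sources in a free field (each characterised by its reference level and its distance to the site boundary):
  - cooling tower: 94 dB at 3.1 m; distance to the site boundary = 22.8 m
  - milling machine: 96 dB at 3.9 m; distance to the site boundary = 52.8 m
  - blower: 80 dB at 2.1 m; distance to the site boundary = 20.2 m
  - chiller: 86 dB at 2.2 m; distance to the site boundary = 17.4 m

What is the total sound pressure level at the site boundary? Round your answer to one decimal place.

Propagate each source to the receiver with L = L_ref − 20·log₁₀(r/r_ref), then add intensities.
cooling tower: 94 − 20·log₁₀(22.8/3.1) = 94 − 17.33 = 76.67 dB.
milling machine: 96 − 20·log₁₀(52.8/3.9) = 96 − 22.63 = 73.37 dB.
blower: 80 − 20·log₁₀(20.2/2.1) = 80 − 19.66 = 60.34 dB.
chiller: 86 − 20·log₁₀(17.4/2.2) = 86 − 17.96 = 68.04 dB.
Σ 10^(L/10) = 7.560e+07 → L_total = 10·log₁₀(7.560e+07) = 78.79 dB.

78.8 dB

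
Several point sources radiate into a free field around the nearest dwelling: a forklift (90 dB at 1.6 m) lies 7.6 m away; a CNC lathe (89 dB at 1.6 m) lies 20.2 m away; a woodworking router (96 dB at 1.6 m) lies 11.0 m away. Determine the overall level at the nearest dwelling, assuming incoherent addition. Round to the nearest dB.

81 dB

Propagate each source to the receiver with L = L_ref − 20·log₁₀(r/r_ref), then add intensities.
forklift: 90 − 20·log₁₀(7.6/1.6) = 90 − 13.53 = 76.47 dB.
CNC lathe: 89 − 20·log₁₀(20.2/1.6) = 89 − 22.02 = 66.98 dB.
woodworking router: 96 − 20·log₁₀(11.0/1.6) = 96 − 16.75 = 79.25 dB.
Σ 10^(L/10) = 1.335e+08 → L_total = 10·log₁₀(1.335e+08) = 81.26 dB.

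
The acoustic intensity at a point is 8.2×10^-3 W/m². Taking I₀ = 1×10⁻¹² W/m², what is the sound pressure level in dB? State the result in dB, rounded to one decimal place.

99.1 dB

I/I₀ = 8.2×10^-3/10⁻¹² = 8.2×10^9, and L = 10·log₁₀(I/I₀).
L = 10·(0.9138 + 9) = 99.14 dB.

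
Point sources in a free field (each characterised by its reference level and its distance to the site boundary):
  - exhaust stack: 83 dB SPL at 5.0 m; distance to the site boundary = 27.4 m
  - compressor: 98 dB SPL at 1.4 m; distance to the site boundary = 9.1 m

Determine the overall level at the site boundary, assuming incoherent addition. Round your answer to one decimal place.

First find each source's level at the receiver (point-source: −20·log₁₀(r/r_ref)), then combine on an intensity basis.
exhaust stack: 83 − 20·log₁₀(27.4/5.0) = 83 − 14.78 = 68.22 dB SPL.
compressor: 98 − 20·log₁₀(9.1/1.4) = 98 − 16.26 = 81.74 dB SPL.
Σ 10^(L/10) = 1.560e+08 → L_total = 10·log₁₀(1.560e+08) = 81.93 dB SPL.

81.9 dB SPL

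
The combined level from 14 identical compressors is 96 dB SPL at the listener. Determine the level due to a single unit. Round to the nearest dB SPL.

For N identical incoherent sources L_total = L₁ + 10·log₁₀ N, so L₁ = 96 − 10·log₁₀(14) = 96 − 11.461.

85 dB SPL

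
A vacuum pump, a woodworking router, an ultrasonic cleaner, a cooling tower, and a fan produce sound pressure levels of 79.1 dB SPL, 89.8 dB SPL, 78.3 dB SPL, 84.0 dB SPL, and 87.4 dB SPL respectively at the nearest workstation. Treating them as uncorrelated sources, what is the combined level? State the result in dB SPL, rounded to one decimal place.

92.8 dB SPL

For uncorrelated sources the intensities add, so convert each level to linear form, sum, and take 10·log₁₀ of the total.
Σ 10^(L/10) = 10^(79.1/10) + 10^(89.8/10) + 10^(78.3/10) + 10^(84.0/10) + 10^(87.4/10) = 1.905e+09.
L_total = 10·log₁₀(1.905e+09) = 92.80 dB SPL.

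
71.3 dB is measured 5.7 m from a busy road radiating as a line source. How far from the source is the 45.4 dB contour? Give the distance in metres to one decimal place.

For a line source L₁ − L₂ = 10·log₁₀(r₂/r₁), so r₂ = r₁·10^((L₁−L₂)/10).
r₂ = 5.7·10^((71.3−45.4)/10) = 5.7·10^(25.9/10) = 2217.56 m.

2217.6 m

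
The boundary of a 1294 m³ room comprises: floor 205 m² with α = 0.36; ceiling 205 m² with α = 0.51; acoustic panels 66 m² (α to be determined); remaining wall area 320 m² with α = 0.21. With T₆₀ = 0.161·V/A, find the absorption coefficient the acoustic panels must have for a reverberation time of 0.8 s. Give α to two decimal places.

0.23

From T₆₀ = 0.161·V/A, the target T₆₀ = 0.8 s needs A = 0.161·1294/0.8 = 260.42 m².
Absorption from the other surfaces = 205·0.36 + 205·0.51 + 320·0.21 = 245.55 m², so the acoustic panels must supply 14.87 m² over 66 m².
α = 14.87/66 = 0.225.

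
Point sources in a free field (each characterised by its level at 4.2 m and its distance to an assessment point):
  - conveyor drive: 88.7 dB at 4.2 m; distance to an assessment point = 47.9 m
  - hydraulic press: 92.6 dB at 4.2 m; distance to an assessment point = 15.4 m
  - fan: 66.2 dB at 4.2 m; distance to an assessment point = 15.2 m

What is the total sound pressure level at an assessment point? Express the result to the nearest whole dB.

82 dB

Propagate each source to the receiver with L = L_ref − 20·log₁₀(r/r_ref), then add intensities.
conveyor drive: 88.7 − 20·log₁₀(47.9/4.2) = 88.7 − 21.14 = 67.56 dB.
hydraulic press: 92.6 − 20·log₁₀(15.4/4.2) = 92.6 − 11.29 = 81.31 dB.
fan: 66.2 − 20·log₁₀(15.2/4.2) = 66.2 − 11.17 = 55.03 dB.
Σ 10^(L/10) = 1.414e+08 → L_total = 10·log₁₀(1.414e+08) = 81.50 dB.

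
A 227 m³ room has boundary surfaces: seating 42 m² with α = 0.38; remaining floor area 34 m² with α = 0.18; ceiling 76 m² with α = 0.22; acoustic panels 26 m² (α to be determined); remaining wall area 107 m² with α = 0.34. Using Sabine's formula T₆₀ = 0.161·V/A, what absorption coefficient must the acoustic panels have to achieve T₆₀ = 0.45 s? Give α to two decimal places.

Required total absorption A = 0.161·227/0.45 = 81.22 m².
Absorption from the other surfaces = 42·0.38 + 34·0.18 + 76·0.22 + 107·0.34 = 75.18 m², so the acoustic panels must supply 6.04 m² over 26 m².
α = 6.04/26 = 0.232.

0.23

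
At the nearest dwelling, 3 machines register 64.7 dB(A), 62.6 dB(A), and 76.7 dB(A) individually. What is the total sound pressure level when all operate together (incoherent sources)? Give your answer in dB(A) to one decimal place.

77.1 dB(A)

Incoherent sources combine by intensity addition: L_total = 10·log₁₀(Σ 10^(L_i/10)).
Σ 10^(L/10) = 10^(64.7/10) + 10^(62.6/10) + 10^(76.7/10) = 5.154e+07.
L_total = 10·log₁₀(5.154e+07) = 77.12 dB(A).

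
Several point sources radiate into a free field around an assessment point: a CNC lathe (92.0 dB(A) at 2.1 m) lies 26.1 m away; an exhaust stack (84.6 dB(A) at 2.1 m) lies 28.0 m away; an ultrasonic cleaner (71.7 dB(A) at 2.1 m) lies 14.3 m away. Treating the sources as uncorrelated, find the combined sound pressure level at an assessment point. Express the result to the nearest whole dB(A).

Propagate each source to the receiver with L = L_ref − 20·log₁₀(r/r_ref), then add intensities.
CNC lathe: 92.0 − 20·log₁₀(26.1/2.1) = 92.0 − 21.89 = 70.11 dB(A).
exhaust stack: 84.6 − 20·log₁₀(28.0/2.1) = 84.6 − 22.50 = 62.10 dB(A).
ultrasonic cleaner: 71.7 − 20·log₁₀(14.3/2.1) = 71.7 − 16.66 = 55.04 dB(A).
Σ 10^(L/10) = 1.220e+07 → L_total = 10·log₁₀(1.220e+07) = 70.86 dB(A).

71 dB(A)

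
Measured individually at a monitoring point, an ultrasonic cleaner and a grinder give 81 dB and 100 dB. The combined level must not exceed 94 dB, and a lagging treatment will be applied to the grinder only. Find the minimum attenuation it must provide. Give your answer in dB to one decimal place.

Everything except the grinder sums to 10^(81/10) = 1.259e+08 in linear terms, 81.00 dB.
The limit corresponds to 10^(94/10) = 2.512e+09; subtracting the fixed part leaves 2.386e+09 for the grinder, i.e. 93.78 dB.
So the grinder must be reduced from 100 to 93.78 dB: IL = 6.22 dB.

6.2 dB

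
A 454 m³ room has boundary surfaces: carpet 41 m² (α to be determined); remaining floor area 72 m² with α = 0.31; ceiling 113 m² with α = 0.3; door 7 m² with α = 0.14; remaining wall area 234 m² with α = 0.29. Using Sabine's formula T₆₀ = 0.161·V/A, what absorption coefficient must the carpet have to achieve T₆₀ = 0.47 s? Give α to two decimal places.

0.74

Required total absorption A = 0.161·454/0.47 = 155.52 m².
Absorption from the other surfaces = 72·0.31 + 113·0.3 + 7·0.14 + 234·0.29 = 125.06 m², so the carpet must supply 30.46 m² over 41 m².
α = 30.46/41 = 0.743.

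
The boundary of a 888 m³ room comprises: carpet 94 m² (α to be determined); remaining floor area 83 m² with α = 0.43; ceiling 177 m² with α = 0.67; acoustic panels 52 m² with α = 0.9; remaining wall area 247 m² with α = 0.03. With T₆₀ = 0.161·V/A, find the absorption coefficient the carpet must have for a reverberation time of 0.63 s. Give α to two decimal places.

0.20

From T₆₀ = 0.161·V/A, the target T₆₀ = 0.63 s needs A = 0.161·888/0.63 = 226.93 m².
Absorption from the other surfaces = 83·0.43 + 177·0.67 + 52·0.9 + 247·0.03 = 208.49 m², so the carpet must supply 18.44 m² over 94 m².
α = 18.44/94 = 0.196.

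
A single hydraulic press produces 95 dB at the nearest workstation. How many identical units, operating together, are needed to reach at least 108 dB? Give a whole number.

20

The shortfall is 108 − 95 = 13.0 dB, and N units add 10·log₁₀ N, so need 10·log₁₀ N ≥ 13.0.
N ≥ 10^(13.0/10) = 19.953, so N = 20.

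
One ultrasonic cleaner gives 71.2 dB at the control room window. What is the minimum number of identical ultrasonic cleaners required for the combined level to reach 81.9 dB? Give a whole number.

Need L₁ + 10·log₁₀ N ≥ 81.9, i.e. log₁₀ N ≥ 1.07.
N ≥ 10^(10.7/10) = 11.749, so N = 12.

12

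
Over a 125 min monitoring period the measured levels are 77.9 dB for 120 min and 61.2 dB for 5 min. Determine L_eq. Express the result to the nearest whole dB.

78 dB

Weight each interval's intensity by its duration and average over T = 125 min:
Σ tᵢ·10^(Lᵢ/10) = 120·10^(77.9/10) + 5·10^(61.2/10) = 7.406e+09.
L_eq = 10·log₁₀(7.406e+09/125) = 77.73 dB.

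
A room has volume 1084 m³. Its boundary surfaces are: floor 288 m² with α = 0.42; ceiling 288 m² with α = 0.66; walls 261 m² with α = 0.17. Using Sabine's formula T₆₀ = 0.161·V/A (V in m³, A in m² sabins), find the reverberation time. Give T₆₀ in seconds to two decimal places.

0.49 s

Summing Sᵢαᵢ: 288·0.42 + 288·0.66 + 261·0.17 = 355.41 m².
T₆₀ = 0.161·V/A = 0.161·1084/355.41 = 0.491 s.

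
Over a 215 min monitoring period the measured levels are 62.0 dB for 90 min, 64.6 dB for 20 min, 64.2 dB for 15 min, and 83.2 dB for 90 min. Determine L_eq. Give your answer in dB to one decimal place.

L_eq = 10·log₁₀[(1/T)·Σ tᵢ·10^(Lᵢ/10)] with T = 215 min.
Σ tᵢ·10^(Lᵢ/10) = 90·10^(62.0/10) + 20·10^(64.6/10) + 15·10^(64.2/10) + 90·10^(83.2/10) = 1.904e+10.
L_eq = 10·log₁₀(1.904e+10/215) = 79.47 dB.

79.5 dB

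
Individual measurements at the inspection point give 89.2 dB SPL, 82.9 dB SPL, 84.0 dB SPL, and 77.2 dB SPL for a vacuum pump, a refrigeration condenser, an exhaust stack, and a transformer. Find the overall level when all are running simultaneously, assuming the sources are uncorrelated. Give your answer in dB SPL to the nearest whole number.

Incoherent sources combine by intensity addition: L_total = 10·log₁₀(Σ 10^(L_i/10)).
Σ 10^(L/10) = 10^(89.2/10) + 10^(82.9/10) + 10^(84.0/10) + 10^(77.2/10) = 1.330e+09.
L_total = 10·log₁₀(1.330e+09) = 91.24 dB SPL.

91 dB SPL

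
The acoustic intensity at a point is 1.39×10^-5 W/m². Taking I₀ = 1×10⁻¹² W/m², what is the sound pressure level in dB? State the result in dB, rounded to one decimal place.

71.4 dB

Dividing by I₀ shifts the exponent by 12: I/I₀ = 1.39×10^7.
L = 10·(0.1430 + 7) = 71.43 dB.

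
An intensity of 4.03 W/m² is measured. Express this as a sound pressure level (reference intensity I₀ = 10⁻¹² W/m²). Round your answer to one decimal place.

126.1 dB

L = 10·log₁₀(I/I₀) = 10·log₁₀(4.03/10⁻¹²) = 10·log₁₀(4.03×10^12).
L = 10·(0.6053 + 12) = 126.05 dB.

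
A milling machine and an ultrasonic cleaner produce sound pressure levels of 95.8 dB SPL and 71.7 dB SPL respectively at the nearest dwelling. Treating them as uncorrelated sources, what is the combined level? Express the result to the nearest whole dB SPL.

96 dB SPL

Incoherent sources combine by intensity addition: L_total = 10·log₁₀(Σ 10^(L_i/10)).
Σ 10^(L/10) = 10^(95.8/10) + 10^(71.7/10) = 3.817e+09.
L_total = 10·log₁₀(3.817e+09) = 95.82 dB SPL.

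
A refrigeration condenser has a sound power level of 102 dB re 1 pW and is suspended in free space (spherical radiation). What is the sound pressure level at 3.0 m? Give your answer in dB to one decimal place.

L_p = L_w − 10·log₁₀(4π·r²) with r = 3.0 m.
4π·r² = 113.1 m², 10·log₁₀ of that is 20.535 dB.
L_p = 102 − 20.535 = 81.47 dB.

81.5 dB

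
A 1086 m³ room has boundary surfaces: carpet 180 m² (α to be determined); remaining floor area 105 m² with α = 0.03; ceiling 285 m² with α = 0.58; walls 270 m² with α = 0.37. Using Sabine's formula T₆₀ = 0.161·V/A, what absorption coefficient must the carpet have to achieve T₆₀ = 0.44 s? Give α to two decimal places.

0.72

From T₆₀ = 0.161·V/A, the target T₆₀ = 0.44 s needs A = 0.161·1086/0.44 = 397.38 m².
Absorption from the other surfaces = 105·0.03 + 285·0.58 + 270·0.37 = 268.35 m², so the carpet must supply 129.03 m² over 180 m².
α = 129.03/180 = 0.717.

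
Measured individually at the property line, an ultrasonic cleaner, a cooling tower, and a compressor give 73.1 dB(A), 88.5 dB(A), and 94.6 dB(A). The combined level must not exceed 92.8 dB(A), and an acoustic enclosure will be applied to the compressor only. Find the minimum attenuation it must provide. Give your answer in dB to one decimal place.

Everything except the compressor sums to 10^(73.1/10) + 10^(88.5/10) = 7.284e+08 in linear terms, 88.62 dB(A).
The limit corresponds to 10^(92.8/10) = 1.905e+09; subtracting the fixed part leaves 1.177e+09 for the compressor, i.e. 90.71 dB(A).
Required insertion loss = 94.6 − 90.71 = 3.89 dB.

3.9 dB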